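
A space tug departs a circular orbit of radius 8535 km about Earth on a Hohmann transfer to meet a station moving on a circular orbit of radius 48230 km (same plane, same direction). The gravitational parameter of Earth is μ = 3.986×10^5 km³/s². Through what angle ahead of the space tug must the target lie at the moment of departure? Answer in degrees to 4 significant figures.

Transfer-ellipse semi-major axis a_t = (r₁ + r₂)/2 = (8535 + 48230)/2 = 28382.5 km.
Transfer time t = π√(a_t³/μ) = 23793 s.
Target angular speed ω₂ = √(μ/r₂³) = 5.9606×10^-5 rad/s.
Angle swept by the target during transfer: ω₂·t = 1.4182 rad = 81.26°.
Arrival is 180° from departure on the ellipse, so φ = 180° − 81.26° = 98.74°.

φ = 98.74°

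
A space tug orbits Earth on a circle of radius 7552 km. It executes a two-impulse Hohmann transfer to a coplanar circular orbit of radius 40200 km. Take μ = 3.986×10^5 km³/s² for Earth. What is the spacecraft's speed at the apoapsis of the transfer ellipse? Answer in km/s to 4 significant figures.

The Hohmann ellipse has a_t = (r₁ + r₂)/2 = 23876 km.
The apoapsis of the transfer ellipse is at r = 40200 km.
Vis-viva: v = √[μ(2/r − 1/a_t)] = √[3.986×10^5 × (2/40200 − 1/23876)] = 1.771 km/s.

v = 1.771 km/s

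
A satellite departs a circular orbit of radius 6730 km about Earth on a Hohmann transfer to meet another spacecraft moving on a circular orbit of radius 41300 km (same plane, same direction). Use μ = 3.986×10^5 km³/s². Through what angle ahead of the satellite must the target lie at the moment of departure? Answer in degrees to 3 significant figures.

φ = 100°

The Hohmann ellipse has a_t = (r₁ + r₂)/2 = 24015 km.
The half-period of the transfer ellipse is t = π√(a_t³/μ) = 18520 s.
Target angular speed ω₂ = √(μ/r₂³) = 7.522×10^-5 rad/s.
Angle swept by the target during transfer: ω₂·t = 1.393 rad = 79.81°.
Arrival is 180° from departure on the ellipse, so φ = 180° − 79.81° = 100°.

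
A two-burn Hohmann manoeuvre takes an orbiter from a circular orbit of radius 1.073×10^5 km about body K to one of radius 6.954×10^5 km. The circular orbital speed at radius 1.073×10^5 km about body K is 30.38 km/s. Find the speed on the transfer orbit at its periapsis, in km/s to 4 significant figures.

v = 39.99 km/s

From the circular-orbit relation v² = μ/r at r = 1.073×10^5 km: μ = v²r = (30.38)² × 1.073×10^5 = 9.90319×10^7 km³/s².
Semi-major axis of the transfer orbit: a_t = (1.073×10^5 + 6.954×10^5)/2 = 4.0135×10^5 km.
At periapsis, r = 1.073×10^5 km.
Vis-viva: v = √[μ(2/r − 1/a_t)] = √[9.90319×10^7 × (2/1.073×10^5 − 1/4.0135×10^5)] = 39.99 km/s.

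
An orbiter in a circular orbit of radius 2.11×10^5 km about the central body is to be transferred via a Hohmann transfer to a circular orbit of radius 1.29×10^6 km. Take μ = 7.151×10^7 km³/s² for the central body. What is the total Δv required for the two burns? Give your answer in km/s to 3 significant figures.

Δv = 9.22 km/s

Semi-major axis of the transfer orbit: a_t = (2.110×10^5 + 1.290×10^6)/2 = 7.505×10^5 km.
Circular speed at r₁: v₁ = √(μ/r₁) = √(7.151×10^7/2.110×10^5) = 18.410 km/s.
Transfer-orbit speed at r₁ (vis-viva equation): v_p = √[μ(2/r₁ − 1/a_t)] = 24.136 km/s.
First burn Δv₁ = |v_p − v₁| = 5.726 km/s.
Circular speed at r₂: v₂ = √(μ/r₂) = 7.4454 km/s.
Transfer-orbit speed at r₂: v_a = √[μ(2/r₂ − 1/a_t)] = 3.9478 km/s.
Second burn Δv₂ = |v₂ − v_a| = 3.498 km/s.
Δv = Δv₁ + Δv₂ = 5.726 + 3.498 = 9.224 km/s.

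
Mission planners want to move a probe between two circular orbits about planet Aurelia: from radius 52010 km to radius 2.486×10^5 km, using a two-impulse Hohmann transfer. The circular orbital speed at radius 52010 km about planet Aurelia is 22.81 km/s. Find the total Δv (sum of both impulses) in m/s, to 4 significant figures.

Δv = 10820 m/s

From the circular-orbit relation v² = μ/r at r = 52010 km: μ = v²r = (22.81)² × 52010 = 2.70606×10^7 km³/s².
The Hohmann ellipse has a_t = (r₁ + r₂)/2 = 1.50305×10^5 km.
At r₁ the circular-orbit speed is v₁ = √(μ/r₁) = 22.810 km/s.
On the transfer ellipse at r₁, v² = μ(2/r − 1/a) gives v_p = √[μ(2/r₁ − 1/a_t)] = 29.335 km/s.
First burn Δv₁ = |v_p − v₁| = 6.525 km/s.
Circular speed at r₂: v₂ = √(μ/r₂) = 10.433 km/s.
Transfer-orbit speed at r₂: v_a = √[μ(2/r₂ − 1/a_t)] = 6.1373 km/s.
Second burn Δv₂ = |v₂ − v_a| = 4.296 km/s.
Δv = Δv₁ + Δv₂ = 6.525 + 4.296 = 10.82 km/s.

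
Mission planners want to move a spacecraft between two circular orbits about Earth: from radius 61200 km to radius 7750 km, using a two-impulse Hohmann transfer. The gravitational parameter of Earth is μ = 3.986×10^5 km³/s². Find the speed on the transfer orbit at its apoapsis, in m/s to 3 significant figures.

The Hohmann ellipse has a_t = (r₁ + r₂)/2 = 34475 km.
The apoapsis of the transfer ellipse is at r = 61200 km.
Vis-viva: v = √[μ(2/r − 1/a_t)] = √[3.986×10^5 × (2/61200 − 1/34475)] = 1.210 km/s.

v = 1210 m/s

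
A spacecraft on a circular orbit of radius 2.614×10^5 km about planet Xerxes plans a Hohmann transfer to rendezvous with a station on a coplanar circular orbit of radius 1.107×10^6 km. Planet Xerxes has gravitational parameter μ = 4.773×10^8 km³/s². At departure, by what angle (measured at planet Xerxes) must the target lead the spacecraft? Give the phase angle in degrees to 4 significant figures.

Transfer-ellipse semi-major axis a_t = (r₁ + r₂)/2 = (2.614×10^5 + 1.107×10^6)/2 = 6.842×10^5 km.
The half-period of the transfer ellipse is t = π√(a_t³/μ) = 81382 s.
Target angular speed ω₂ = √(μ/r₂³) = 1.8757×10^-5 rad/s.
Angle swept by the target during transfer: ω₂·t = 1.5265 rad = 87.46°.
The spacecraft traverses 180° on the transfer ellipse, so the target must lead by 180° − 87.46° = 92.54°.

φ = 92.54°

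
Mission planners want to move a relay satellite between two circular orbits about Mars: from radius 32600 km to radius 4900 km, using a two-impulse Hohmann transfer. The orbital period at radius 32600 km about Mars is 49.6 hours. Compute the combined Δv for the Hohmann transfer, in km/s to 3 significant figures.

From Kepler's third law T² = 4π²r³/μ at r = 32600 km, T = 49.6 hours = 49.6 × 3600 s = 1.7856×10^5 s: μ = 4π²r³/T² = 42898.7 km³/s².
The Hohmann ellipse has a_t = (r₁ + r₂)/2 = 18750 km.
Circular speed at r₁: v₁ = √(μ/r₁) = √(42898.7/32600) = 1.1471 km/s.
Transfer-orbit speed at r₁ (v² = μ(2/r − 1/a)): v_a = √[μ(2/r₁ − 1/a_t)] = 0.58642 km/s.
First burn Δv₁ = |v_a − v₁| = 0.5607 km/s.
Circular speed at r₂: v₂ = √(μ/r₂) = 2.9589 km/s.
Transfer-orbit speed at r₂: v_p = √[μ(2/r₂ − 1/a_t)] = 3.9015 km/s.
Second burn Δv₂ = |v₂ − v_p| = 0.9426 km/s.
Δv = Δv₁ + Δv₂ = 0.5607 + 0.9426 = 1.503 km/s.

Δv = 1.50 km/s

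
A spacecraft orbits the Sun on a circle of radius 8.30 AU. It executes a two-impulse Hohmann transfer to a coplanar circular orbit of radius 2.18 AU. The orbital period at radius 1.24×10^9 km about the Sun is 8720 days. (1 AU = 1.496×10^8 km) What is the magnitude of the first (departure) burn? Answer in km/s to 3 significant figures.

From Kepler's third law T² = 4π²r³/μ at r = 1.24×10^9 km, T = 8720 days = 8720 × 86400 s = 7.53408×10^8 s: μ = 4π²r³/T² = 1.32606×10^11 km³/s².
In km: r₁ = 8.30 × 1.496×10^8 = 1.24168×10^9 km; r₂ = 2.18 × 1.496×10^8 = 3.26128×10^8 km.
The Hohmann ellipse has a_t = (r₁ + r₂)/2 = 7.83904×10^8 km.
On the circular orbit at r = 1.24168×10^9 km, v_c = √(μ/r) = 10.3342 km/s.
Vis-viva on the transfer ellipse at r = 1.24168×10^9 km gives v_t = √[μ(2/r − 1/a_t)] = 6.66561 km/s.
Δv₁ = |v_t − v_c| = |6.66561 − 10.3342| = 3.669 km/s.

Δv₁ = 3.67 km/s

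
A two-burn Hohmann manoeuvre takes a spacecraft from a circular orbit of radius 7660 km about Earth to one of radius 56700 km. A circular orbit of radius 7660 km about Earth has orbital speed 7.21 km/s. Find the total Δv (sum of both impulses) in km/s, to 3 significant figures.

Δv = 3.72 km/s

From the circular-orbit relation v² = μ/r at r = 7660 km: μ = v²r = (7.21)² × 7660 = 3.98198×10^5 km³/s².
Transfer-ellipse semi-major axis a_t = (r₁ + r₂)/2 = (7660 + 56700)/2 = 32180 km.
Circular speed at r₁: v₁ = √(μ/r₁) = √(3.98198×10^5/7660) = 7.2100 km/s.
Transfer-orbit speed at r₁ (vis-viva): v_p = √[μ(2/r₁ − 1/a_t)] = 9.5705 km/s.
First burn Δv₁ = |v_p − v₁| = 2.3605 km/s.
Circular speed at r₂: v₂ = √(μ/r₂) = 2.65007 km/s.
Transfer-orbit speed at r₂: v_a = √[μ(2/r₂ − 1/a_t)] = 1.29294 km/s.
Second burn Δv₂ = |v₂ − v_a| = 1.3571 km/s.
Total Δv = Δv₁ + Δv₂ = 3.718 km/s.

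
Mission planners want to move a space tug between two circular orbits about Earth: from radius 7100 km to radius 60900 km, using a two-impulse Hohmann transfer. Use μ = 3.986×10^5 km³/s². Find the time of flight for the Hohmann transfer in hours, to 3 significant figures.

Transfer-ellipse semi-major axis a_t = (r₁ + r₂)/2 = (7100 + 60900)/2 = 34000 km.
Transfer time t = π√(a_t³/μ) = π√((34000)³ / 3.986×10^5) = 31200 s.
Converting: 31200 s ÷ 3600 s/hour = 8.67 hours.

t = 8.67 hours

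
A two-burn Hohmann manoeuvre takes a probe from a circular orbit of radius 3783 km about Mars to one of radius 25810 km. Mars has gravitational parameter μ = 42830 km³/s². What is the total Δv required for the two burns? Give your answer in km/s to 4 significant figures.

Transfer-ellipse semi-major axis a_t = (r₁ + r₂)/2 = (3783 + 25810)/2 = 14796.5 km.
Circular speed at r₁: v₁ = √(μ/r₁) = √(42830/3783) = 3.365 km/s.
Transfer-orbit speed at r₁ (vis-viva equation): v_p = √[μ(2/r₁ − 1/a_t)] = 4.444 km/s.
First burn Δv₁ = |v_p − v₁| = 1.079 km/s.
Circular speed at r₂: v₂ = √(μ/r₂) = 1.2882 km/s.
Transfer-orbit speed at r₂: v_a = √[μ(2/r₂ − 1/a_t)] = 0.65136 km/s.
Second burn Δv₂ = |v₂ − v_a| = 0.6368 km/s.
Total Δv = Δv₁ + Δv₂ = 1.716 km/s.

Δv = 1.716 km/s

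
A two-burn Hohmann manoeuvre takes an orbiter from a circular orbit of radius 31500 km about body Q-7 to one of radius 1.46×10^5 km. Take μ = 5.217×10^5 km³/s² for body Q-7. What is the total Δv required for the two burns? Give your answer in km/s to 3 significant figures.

The Hohmann ellipse has a_t = (r₁ + r₂)/2 = 88750 km.
Circular speed at r₁: v₁ = √(μ/r₁) = √(5.217×10^5/31500) = 4.070 km/s.
On the transfer ellipse at r₁, v² = μ(2/r − 1/a) gives v_p = √[μ(2/r₁ − 1/a_t)] = 5.220 km/s.
First burn Δv₁ = |v_p − v₁| = 1.150 km/s.
At r₂, v₂ = √(μ/r₂) = 1.8903 km/s.
Transfer-orbit speed at r₂: v_a = √[μ(2/r₂ − 1/a_t)] = 1.1262 km/s.
Second burn Δv₂ = |v₂ − v_a| = 0.7641 km/s.
Total Δv = Δv₁ + Δv₂ = 1.914 km/s.

Δv = 1.91 km/s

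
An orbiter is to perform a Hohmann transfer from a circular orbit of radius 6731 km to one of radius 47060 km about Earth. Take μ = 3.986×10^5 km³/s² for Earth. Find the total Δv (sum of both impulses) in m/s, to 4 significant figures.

Semi-major axis of the transfer orbit: a_t = (6731 + 47060)/2 = 26895.5 km.
At r₁ the circular-orbit speed is v₁ = √(μ/r₁) = 7.6954 km/s.
On the transfer ellipse at r₁, vis-viva equation gives v_p = √[μ(2/r₁ − 1/a_t)] = 10.179 km/s.
First burn Δv₁ = |v_p − v₁| = 2.484 km/s.
At r₂, v₂ = √(μ/r₂) = 2.910 km/s.
Transfer-orbit speed at r₂: v_a = √[μ(2/r₂ − 1/a_t)] = 1.456 km/s.
Second burn Δv₂ = |v₂ − v_a| = 1.454 km/s.
Total Δv = Δv₁ + Δv₂ = 3.938 km/s.

Δv = 3938 m/s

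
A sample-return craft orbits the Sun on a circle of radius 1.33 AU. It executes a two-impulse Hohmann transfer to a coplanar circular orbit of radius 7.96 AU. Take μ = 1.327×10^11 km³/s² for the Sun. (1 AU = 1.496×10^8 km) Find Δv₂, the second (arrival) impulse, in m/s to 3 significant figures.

Δv₂ = 4910 m/s

In km: r₁ = 1.33 × 1.496×10^8 = 1.98968×10^8 km; r₂ = 7.96 × 1.496×10^8 = 1.190816×10^9 km.
Semi-major axis of the transfer orbit: a_t = (1.98968×10^8 + 1.190816×10^9)/2 = 6.94892×10^8 km.
On the circular orbit at r = 1.190816×10^9 km, v_c = √(μ/r) = 10.5563 km/s.
Vis-viva on the transfer ellipse at r = 1.190816×10^9 km gives v_t = √[μ(2/r − 1/a_t)] = 5.64867 km/s.
Δv₂ = |v_t − v_c| = |5.64867 − 10.5563| = 4.908 km/s.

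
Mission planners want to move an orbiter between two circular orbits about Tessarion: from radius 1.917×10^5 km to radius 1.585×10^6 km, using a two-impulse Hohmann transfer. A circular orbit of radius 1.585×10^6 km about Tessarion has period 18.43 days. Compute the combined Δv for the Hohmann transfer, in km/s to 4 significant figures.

Δv = 9.387 km/s

From Kepler's third law T² = 4π²r³/μ at r = 1.585×10^6 km, T = 18.43 days = 18.43 × 86400 s = 1.592352×10^6 s: μ = 4π²r³/T² = 6.19968×10^7 km³/s².
The Hohmann ellipse has a_t = (r₁ + r₂)/2 = 8.8835×10^5 km.
At r₁ the circular-orbit speed is v₁ = √(μ/r₁) = 17.983 km/s.
Transfer-orbit speed at r₁ (v² = μ(2/r − 1/a)): v_p = √[μ(2/r₁ − 1/a_t)] = 24.021 km/s.
First burn Δv₁ = |v_p − v₁| = 6.038 km/s.
At r₂, v₂ = √(μ/r₂) = 6.254 km/s.
Transfer-orbit speed at r₂: v_a = √[μ(2/r₂ − 1/a_t)] = 2.905 km/s.
Second burn Δv₂ = |v₂ − v_a| = 3.349 km/s.
Δv = Δv₁ + Δv₂ = 6.038 + 3.349 = 9.387 km/s.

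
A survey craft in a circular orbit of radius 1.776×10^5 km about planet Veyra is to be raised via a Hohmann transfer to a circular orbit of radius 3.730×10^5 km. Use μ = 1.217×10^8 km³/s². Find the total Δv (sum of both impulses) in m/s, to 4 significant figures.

Transfer-ellipse semi-major axis a_t = (r₁ + r₂)/2 = (1.776×10^5 + 3.730×10^5)/2 = 2.753×10^5 km.
Circular speed at r₁: v₁ = √(μ/r₁) = √(1.217×10^8/1.776×10^5) = 26.177 km/s.
Transfer-orbit speed at r₁ (v² = μ(2/r − 1/a)): v_p = √[μ(2/r₁ − 1/a_t)] = 30.470 km/s.
First burn Δv₁ = |v_p − v₁| = 4.293 km/s.
At r₂, v₂ = √(μ/r₂) = 18.063 km/s.
Transfer-orbit speed at r₂: v_a = √[μ(2/r₂ − 1/a_t)] = 14.508 km/s.
Second burn Δv₂ = |v₂ − v_a| = 3.555 km/s.
Δv = Δv₁ + Δv₂ = 4.293 + 3.555 = 7.848 km/s.

Δv = 7848 m/s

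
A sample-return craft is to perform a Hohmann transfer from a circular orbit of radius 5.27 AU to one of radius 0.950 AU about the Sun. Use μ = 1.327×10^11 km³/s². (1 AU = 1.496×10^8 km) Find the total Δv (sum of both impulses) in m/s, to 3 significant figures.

In km: r₁ = 5.27 × 1.496×10^8 = 7.88392×10^8 km; r₂ = 0.950 × 1.496×10^8 = 1.4212×10^8 km.
Transfer-ellipse semi-major axis a_t = (r₁ + r₂)/2 = (7.88392×10^8 + 1.4212×10^8)/2 = 4.65256×10^8 km.
Circular speed at r₁: v₁ = √(μ/r₁) = √(1.327×10^11/7.88392×10^8) = 12.9737 km/s.
On the transfer ellipse at r₁, vis-viva equation gives v_a = √[μ(2/r₁ − 1/a_t)] = 7.17044 km/s.
First burn Δv₁ = |v_a − v₁| = 5.803 km/s.
At r₂, v₂ = √(μ/r₂) = 30.56 km/s.
Transfer-orbit speed at r₂: v_p = √[μ(2/r₂ − 1/a_t)] = 39.78 km/s.
Second burn Δv₂ = |v₂ − v_p| = 9.220 km/s.
Δv = Δv₁ + Δv₂ = 5.803 + 9.220 = 15.02 km/s.

Δv = 15000 m/s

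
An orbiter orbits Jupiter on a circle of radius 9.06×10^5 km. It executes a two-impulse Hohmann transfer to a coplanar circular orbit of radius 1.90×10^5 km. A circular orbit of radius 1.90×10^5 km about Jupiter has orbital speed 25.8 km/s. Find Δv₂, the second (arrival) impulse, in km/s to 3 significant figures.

From the circular-orbit relation v² = μ/r at r = 1.90×10^5 km: μ = v²r = (25.8)² × 1.90×10^5 = 1.26472×10^8 km³/s².
Transfer-ellipse semi-major axis a_t = (r₁ + r₂)/2 = (9.060×10^5 + 1.900×10^5)/2 = 5.480×10^5 km.
Circular speed at r = 1.900×10^5 km: v_c = √(μ/r) = 25.800 km/s.
Vis-viva on the transfer ellipse at r = 1.900×10^5 km gives v_t = √[μ(2/r − 1/a_t)] = 33.174 km/s.
Δv₂ = |v_t − v_c| = |33.174 − 25.800| = 7.374 km/s.

Δv₂ = 7.37 km/s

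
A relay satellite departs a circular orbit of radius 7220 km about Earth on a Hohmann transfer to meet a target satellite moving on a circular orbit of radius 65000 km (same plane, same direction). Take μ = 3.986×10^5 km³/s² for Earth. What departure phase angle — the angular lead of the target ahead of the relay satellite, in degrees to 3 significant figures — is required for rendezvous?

φ = 105°

The Hohmann ellipse has a_t = (r₁ + r₂)/2 = 36110 km.
Transfer time t = π√(a_t³/μ) = 34144.6 s.
The target's mean motion on its circular orbit is ω₂ = √(μ/r₂³) = 3.80977×10^-5 rad/s.
Angle swept by the target during transfer: ω₂·t = 1.3008 rad = 74.53°.
The relay satellite traverses 180° on the transfer ellipse, so the target must lead by 180° − 74.53° = 105°.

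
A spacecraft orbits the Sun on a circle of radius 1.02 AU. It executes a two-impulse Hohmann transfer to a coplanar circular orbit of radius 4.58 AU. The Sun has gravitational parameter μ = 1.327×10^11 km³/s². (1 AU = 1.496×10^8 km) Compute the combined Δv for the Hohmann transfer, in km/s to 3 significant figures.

In km: r₁ = 1.02 × 1.496×10^8 = 1.52592×10^8 km; r₂ = 4.58 × 1.496×10^8 = 6.85168×10^8 km.
Transfer-ellipse semi-major axis a_t = (r₁ + r₂)/2 = (1.52592×10^8 + 6.85168×10^8)/2 = 4.1888×10^8 km.
At r₁ the circular-orbit speed is v₁ = √(μ/r₁) = 29.490 km/s.
On the transfer ellipse at r₁, v² = μ(2/r − 1/a) gives v_p = √[μ(2/r₁ − 1/a_t)] = 37.716 km/s.
First burn Δv₁ = |v_p − v₁| = 8.226 km/s.
At r₂, v₂ = √(μ/r₂) = 13.917 km/s.
Transfer-orbit speed at r₂: v_a = √[μ(2/r₂ − 1/a_t)] = 8.3996 km/s.
Second burn Δv₂ = |v₂ − v_a| = 5.517 km/s.
Total Δv = Δv₁ + Δv₂ = 13.74 km/s.

Δv = 13.7 km/s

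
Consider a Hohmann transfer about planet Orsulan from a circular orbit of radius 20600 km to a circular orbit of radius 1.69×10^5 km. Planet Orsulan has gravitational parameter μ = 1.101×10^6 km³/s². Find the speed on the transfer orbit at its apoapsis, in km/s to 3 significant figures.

v = 1.19 km/s

Semi-major axis of the transfer orbit: a_t = (20600 + 1.690×10^5)/2 = 94800 km.
At apoapsis, r = 1.690×10^5 km.
Vis-viva: v = √[μ(2/r − 1/a_t)] = √[1.101×10^6 × (2/1.690×10^5 − 1/94800)] = 1.190 km/s.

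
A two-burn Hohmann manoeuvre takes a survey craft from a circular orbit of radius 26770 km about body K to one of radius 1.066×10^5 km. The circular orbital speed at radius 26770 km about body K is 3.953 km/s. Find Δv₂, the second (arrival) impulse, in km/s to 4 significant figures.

From the circular-orbit relation v² = μ/r at r = 26770 km: μ = v²r = (3.953)² × 26770 = 4.18314×10^5 km³/s².
Transfer-ellipse semi-major axis a_t = (r₁ + r₂)/2 = (26770 + 1.066×10^5)/2 = 66685 km.
On the circular orbit at r = 1.066×10^5 km, v_c = √(μ/r) = 1.9809 km/s.
Vis-viva on the transfer ellipse at r = 1.066×10^5 km gives v_t = √[μ(2/r − 1/a_t)] = 1.2551 km/s.
Δv₂ = |v_t − v_c| = |1.2551 − 1.9809| = 0.7258 km/s.

Δv₂ = 0.7258 km/s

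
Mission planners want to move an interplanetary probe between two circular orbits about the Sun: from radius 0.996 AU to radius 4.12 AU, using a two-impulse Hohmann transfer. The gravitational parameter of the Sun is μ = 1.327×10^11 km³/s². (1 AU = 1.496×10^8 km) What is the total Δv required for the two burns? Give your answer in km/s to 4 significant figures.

In km: r₁ = 0.996 × 1.496×10^8 = 1.490016×10^8 km; r₂ = 4.12 × 1.496×10^8 = 6.16352×10^8 km.
Semi-major axis of the transfer orbit: a_t = (1.490016×10^8 + 6.16352×10^8)/2 = 3.826768×10^8 km.
Circular speed at r₁: v₁ = √(μ/r₁) = √(1.327×10^11/1.490016×10^8) = 29.843 km/s.
On the transfer ellipse at r₁, vis-viva equation gives v_p = √[μ(2/r₁ − 1/a_t)] = 37.874 km/s.
First burn Δv₁ = |v_p − v₁| = 8.031 km/s.
At r₂, v₂ = √(μ/r₂) = 14.673 km/s.
Transfer-orbit speed at r₂: v_a = √[μ(2/r₂ − 1/a_t)] = 9.1559 km/s.
Second burn Δv₂ = |v₂ − v_a| = 5.517 km/s.
Δv = Δv₁ + Δv₂ = 8.031 + 5.517 = 13.55 km/s.

Δv = 13.55 km/s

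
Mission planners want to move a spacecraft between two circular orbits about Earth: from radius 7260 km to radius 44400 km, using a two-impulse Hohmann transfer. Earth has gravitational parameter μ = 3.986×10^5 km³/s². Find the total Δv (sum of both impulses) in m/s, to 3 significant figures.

Δv = 3710 m/s

Transfer-ellipse semi-major axis a_t = (r₁ + r₂)/2 = (7260 + 44400)/2 = 25830 km.
At r₁ the circular-orbit speed is v₁ = √(μ/r₁) = 7.410 km/s.
On the transfer ellipse at r₁, vis-viva gives v_p = √[μ(2/r₁ − 1/a_t)] = 9.715 km/s.
First burn Δv₁ = |v_p − v₁| = 2.305 km/s.
At r₂, v₂ = √(μ/r₂) = 2.996 km/s.
Transfer-orbit speed at r₂: v_a = √[μ(2/r₂ − 1/a_t)] = 1.588 km/s.
Second burn Δv₂ = |v₂ − v_a| = 1.408 km/s.
Δv = Δv₁ + Δv₂ = 2.305 + 1.408 = 3.713 km/s.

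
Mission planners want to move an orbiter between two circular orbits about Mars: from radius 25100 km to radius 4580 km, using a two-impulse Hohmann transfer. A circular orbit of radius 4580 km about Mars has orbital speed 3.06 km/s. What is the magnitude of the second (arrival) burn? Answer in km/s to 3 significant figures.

Δv₂ = 0.920 km/s

From the circular-orbit relation v² = μ/r at r = 4580 km: μ = v²r = (3.06)² × 4580 = 42885.3 km³/s².
Semi-major axis of the transfer orbit: a_t = (25100 + 4580)/2 = 14840 km.
Circular speed at r = 4580 km: v_c = √(μ/r) = 3.0600 km/s.
Vis-viva on the transfer ellipse at r = 4580 km gives v_t = √[μ(2/r − 1/a_t)] = 3.9796 km/s.
Δv₂ = |v_t − v_c| = |3.9796 − 3.0600| = 0.9196 km/s.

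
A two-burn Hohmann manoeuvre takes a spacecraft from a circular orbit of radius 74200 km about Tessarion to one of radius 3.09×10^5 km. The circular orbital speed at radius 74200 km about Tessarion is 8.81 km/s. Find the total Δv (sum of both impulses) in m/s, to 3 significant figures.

From the circular-orbit relation v² = μ/r at r = 74200 km: μ = v²r = (8.81)² × 74200 = 5.75911×10^6 km³/s².
Semi-major axis of the transfer orbit: a_t = (74200 + 3.090×10^5)/2 = 1.916×10^5 km.
At r₁ the circular-orbit speed is v₁ = √(μ/r₁) = 8.8100 km/s.
On the transfer ellipse at r₁, vis-viva gives v_p = √[μ(2/r₁ − 1/a_t)] = 11.188 km/s.
First burn Δv₁ = |v_p − v₁| = 2.378 km/s.
Circular speed at r₂: v₂ = √(μ/r₂) = 4.3172 km/s.
Transfer-orbit speed at r₂: v_a = √[μ(2/r₂ − 1/a_t)] = 2.6866 km/s.
Second burn Δv₂ = |v₂ − v_a| = 1.631 km/s.
Δv = Δv₁ + Δv₂ = 2.378 + 1.631 = 4.009 km/s.

Δv = 4010 m/s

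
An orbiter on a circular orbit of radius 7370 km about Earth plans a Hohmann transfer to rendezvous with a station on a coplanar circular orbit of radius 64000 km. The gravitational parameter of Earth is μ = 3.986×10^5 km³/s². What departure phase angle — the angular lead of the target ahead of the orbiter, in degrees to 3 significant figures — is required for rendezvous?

φ = 105°

Semi-major axis of the transfer orbit: a_t = (7370 + 64000)/2 = 35685 km.
Transfer time t = π√(a_t³/μ) = 33540 s.
Target angular speed ω₂ = √(μ/r₂³) = 3.899×10^-5 rad/s.
Angle swept by the target during transfer: ω₂·t = 1.308 rad = 74.94°.
The orbiter traverses 180° on the transfer ellipse, so the target must lead by 180° − 74.94° = 105°.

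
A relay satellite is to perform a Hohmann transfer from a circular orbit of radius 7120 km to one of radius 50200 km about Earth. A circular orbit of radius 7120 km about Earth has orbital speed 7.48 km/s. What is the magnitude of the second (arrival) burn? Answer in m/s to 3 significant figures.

Δv₂ = 1410 m/s

From the circular-orbit relation v² = μ/r at r = 7120 km: μ = v²r = (7.48)² × 7120 = 3.98367×10^5 km³/s².
Semi-major axis of the transfer orbit: a_t = (7120 + 50200)/2 = 28660 km.
Circular speed at r = 50200 km: v_c = √(μ/r) = 2.817 km/s.
Transfer-orbit speed at the same r (vis-viva, a = a_t): v_t = √[μ(2/r − 1/a_t)] = 1.404 km/s.
Δv₂ = |v_t − v_c| = |1.404 − 2.817| = 1.413 km/s.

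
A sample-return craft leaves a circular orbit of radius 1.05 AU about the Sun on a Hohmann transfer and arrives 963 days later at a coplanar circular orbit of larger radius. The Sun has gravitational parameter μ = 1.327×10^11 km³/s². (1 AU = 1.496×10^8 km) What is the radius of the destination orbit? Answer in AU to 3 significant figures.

In km: r₁ = 1.05 × 1.496×10^8 = 1.5708×10^8 km.
Transfer time t = 963 days = 8.32032×10^7 s, and t = π√(a_t³/μ).
So a_t = (μ t²/π²)^(1/3) = (1.327×10^11 × (8.32032×10^7)² / π²)^(1/3) = 4.5319×10^8 km.
Since a_t = (r₁ + r₂)/2, r₂ = 2a_t − r₁ = 2×4.5319×10^8 − 1.5708×10^8 = 7.493×10^8 km.
In AU: r₂ = 7.493×10^8 / 1.496×10^8 = 5.01 AU.

r₂ = 5.01 AU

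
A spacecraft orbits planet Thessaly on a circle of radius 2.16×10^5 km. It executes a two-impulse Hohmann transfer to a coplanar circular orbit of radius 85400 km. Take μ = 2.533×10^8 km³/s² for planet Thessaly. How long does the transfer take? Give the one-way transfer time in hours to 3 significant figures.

t = 3.21 hours

The Hohmann ellipse has a_t = (r₁ + r₂)/2 = 1.507×10^5 km.
Half the transfer-orbit period gives t = π√(a_t³/μ) = 11550 s.
Converting: 11550 s ÷ 3600 s/hour = 3.21 hours.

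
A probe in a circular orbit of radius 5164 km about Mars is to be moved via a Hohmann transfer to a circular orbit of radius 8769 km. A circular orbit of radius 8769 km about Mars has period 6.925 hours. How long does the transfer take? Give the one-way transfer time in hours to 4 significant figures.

t = 2.452 hours

From Kepler's third law T² = 4π²r³/μ at r = 8769 km, T = 6.925 hours = 6.925 × 3600 s = 24930 s: μ = 4π²r³/T² = 42831.7 km³/s².
The Hohmann ellipse has a_t = (r₁ + r₂)/2 = 6966.5 km.
By Kepler's third law the transfer-orbit period is T = 2π√(a_t³/μ), so t = T/2 = 8827 s.
Converting: 8827 s ÷ 3600 s/hour = 2.452 hours.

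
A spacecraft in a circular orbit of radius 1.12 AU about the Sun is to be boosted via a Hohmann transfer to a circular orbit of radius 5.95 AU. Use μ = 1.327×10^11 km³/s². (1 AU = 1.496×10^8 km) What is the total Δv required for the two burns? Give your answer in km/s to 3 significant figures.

In km: r₁ = 1.12 × 1.496×10^8 = 1.67552×10^8 km; r₂ = 5.95 × 1.496×10^8 = 8.9012×10^8 km.
The Hohmann ellipse has a_t = (r₁ + r₂)/2 = 5.28836×10^8 km.
Circular speed at r₁: v₁ = √(μ/r₁) = √(1.327×10^11/1.67552×10^8) = 28.142 km/s.
Transfer-orbit speed at r₁ (vis-viva equation): v_p = √[μ(2/r₁ − 1/a_t)] = 36.511 km/s.
First burn Δv₁ = |v_p − v₁| = 8.369 km/s.
Circular speed at r₂: v₂ = √(μ/r₂) = 12.21 km/s.
Transfer-orbit speed at r₂: v_a = √[μ(2/r₂ − 1/a_t)] = 6.873 km/s.
Second burn Δv₂ = |v₂ − v_a| = 5.337 km/s.
Total Δv = Δv₁ + Δv₂ = 13.71 km/s.

Δv = 13.7 km/s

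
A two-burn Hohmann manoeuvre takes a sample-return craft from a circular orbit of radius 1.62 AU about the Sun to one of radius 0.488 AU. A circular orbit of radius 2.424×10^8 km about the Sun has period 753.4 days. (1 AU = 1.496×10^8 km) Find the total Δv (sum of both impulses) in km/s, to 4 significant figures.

From Kepler's third law T² = 4π²r³/μ at r = 2.424×10^8 km, T = 753.4 days = 753.4 × 86400 s = 6.509376×10^7 s: μ = 4π²r³/T² = 1.32702×10^11 km³/s².
In km: r₁ = 1.62 × 1.496×10^8 = 2.42352×10^8 km; r₂ = 0.488 × 1.496×10^8 = 7.30048×10^7 km.
Semi-major axis of the transfer orbit: a_t = (2.42352×10^8 + 7.30048×10^7)/2 = 1.576784×10^8 km.
Circular speed at r₁: v₁ = √(μ/r₁) = √(1.32702×10^11/2.42352×10^8) = 23.400 km/s.
Transfer-orbit speed at r₁ (vis-viva): v_a = √[μ(2/r₁ − 1/a_t)] = 15.922 km/s.
First burn Δv₁ = |v_a − v₁| = 7.478 km/s.
Circular speed at r₂: v₂ = √(μ/r₂) = 42.635 km/s.
Transfer-orbit speed at r₂: v_p = √[μ(2/r₂ − 1/a_t)] = 52.857 km/s.
Second burn Δv₂ = |v₂ − v_p| = 10.22 km/s.
Total Δv = Δv₁ + Δv₂ = 17.70 km/s.

Δv = 17.70 km/s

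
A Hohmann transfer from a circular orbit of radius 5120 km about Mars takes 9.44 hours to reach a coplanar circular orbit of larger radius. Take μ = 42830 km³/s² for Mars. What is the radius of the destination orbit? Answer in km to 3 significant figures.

r₂ = 29100 km

Transfer time t = 9.44 hours = 33984 s, and t = π√(a_t³/μ).
So a_t = (μ t²/π²)^(1/3) = (42830 × (33984)² / π²)^(1/3) = 17113 km.
Since a_t = (r₁ + r₂)/2, r₂ = 2a_t − r₁ = 2×17113 − 5120 = 29106 km.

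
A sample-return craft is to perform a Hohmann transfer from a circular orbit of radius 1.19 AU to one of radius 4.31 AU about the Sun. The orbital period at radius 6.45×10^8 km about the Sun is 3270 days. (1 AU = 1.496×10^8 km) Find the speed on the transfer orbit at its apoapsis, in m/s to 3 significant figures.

From Kepler's third law T² = 4π²r³/μ at r = 6.45×10^8 km, T = 3270 days = 3270 × 86400 s = 2.82528×10^8 s: μ = 4π²r³/T² = 1.32714×10^11 km³/s².
In km: r₁ = 1.19 × 1.496×10^8 = 1.78024×10^8 km; r₂ = 4.31 × 1.496×10^8 = 6.44776×10^8 km.
Transfer-ellipse semi-major axis a_t = (r₁ + r₂)/2 = (1.78024×10^8 + 6.44776×10^8)/2 = 4.114×10^8 km.
At apoapsis, r = 6.44776×10^8 km.
Vis-viva: v = √[μ(2/r − 1/a_t)] = √[1.32714×10^11 × (2/6.44776×10^8 − 1/4.114×10^8)] = 9.438 km/s.

v = 9440 m/s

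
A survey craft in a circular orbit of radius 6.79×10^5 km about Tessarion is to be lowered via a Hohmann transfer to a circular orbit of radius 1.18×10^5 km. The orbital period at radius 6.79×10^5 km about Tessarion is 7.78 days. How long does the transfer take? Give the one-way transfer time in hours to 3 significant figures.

t = 42.0 hours

From Kepler's third law T² = 4π²r³/μ at r = 6.79×10^5 km, T = 7.78 days = 7.78 × 86400 s = 6.72192×10^5 s: μ = 4π²r³/T² = 2.73516×10^7 km³/s².
The Hohmann ellipse has a_t = (r₁ + r₂)/2 = 3.985×10^5 km.
Half the transfer-orbit period gives t = π√(a_t³/μ) = 1.511×10^5 s.
Converting: 1.511×10^5 s ÷ 3600 s/hour = 42.0 hours.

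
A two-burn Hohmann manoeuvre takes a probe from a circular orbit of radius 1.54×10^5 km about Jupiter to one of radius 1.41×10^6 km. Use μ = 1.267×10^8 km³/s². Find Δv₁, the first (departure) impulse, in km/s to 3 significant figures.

Semi-major axis of the transfer orbit: a_t = (1.540×10^5 + 1.410×10^6)/2 = 7.820×10^5 km.
On the circular orbit at r = 1.540×10^5 km, v_c = √(μ/r) = 28.683 km/s.
Vis-viva on the transfer ellipse at r = 1.540×10^5 km gives v_t = √[μ(2/r − 1/a_t)] = 38.515 km/s.
Δv₁ = |v_t − v_c| = |38.515 − 28.683| = 9.832 km/s.

Δv₁ = 9.83 km/s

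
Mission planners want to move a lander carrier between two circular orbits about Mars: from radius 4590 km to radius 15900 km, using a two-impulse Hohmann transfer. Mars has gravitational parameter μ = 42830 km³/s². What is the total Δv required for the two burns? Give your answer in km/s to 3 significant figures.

Δv = 1.29 km/s

Transfer-ellipse semi-major axis a_t = (r₁ + r₂)/2 = (4590 + 15900)/2 = 10245 km.
Circular speed at r₁: v₁ = √(μ/r₁) = √(42830/4590) = 3.054694 km/s.
On the transfer ellipse at r₁, vis-viva equation gives v_p = √[μ(2/r₁ − 1/a_t)] = 3.805487 km/s.
First burn Δv₁ = |v_p − v₁| = 0.75079 km/s.
At r₂, v₂ = √(μ/r₂) = 1.641253 km/s.
Transfer-orbit speed at r₂: v_a = √[μ(2/r₂ − 1/a_t)] = 1.098565 km/s.
Second burn Δv₂ = |v₂ − v_a| = 0.54269 km/s.
Total Δv = Δv₁ + Δv₂ = 1.293 km/s.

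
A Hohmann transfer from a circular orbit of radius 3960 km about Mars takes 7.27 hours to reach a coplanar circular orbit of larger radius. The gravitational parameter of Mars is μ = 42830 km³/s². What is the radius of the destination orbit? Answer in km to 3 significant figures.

Transfer time t = 7.27 hours = 26172 s, and t = π√(a_t³/μ).
So a_t = (μ t²/π²)^(1/3) = (42830 × (26172)² / π²)^(1/3) = 14378 km.
Since a_t = (r₁ + r₂)/2, r₂ = 2a_t − r₁ = 2×14378 − 3960 = 24796 km.

r₂ = 24800 km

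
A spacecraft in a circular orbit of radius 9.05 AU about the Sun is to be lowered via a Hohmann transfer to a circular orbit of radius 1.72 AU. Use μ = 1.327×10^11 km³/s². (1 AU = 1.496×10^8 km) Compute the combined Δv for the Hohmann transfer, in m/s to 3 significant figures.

Δv = 11000 m/s

In km: r₁ = 9.05 × 1.496×10^8 = 1.35388×10^9 km; r₂ = 1.72 × 1.496×10^8 = 2.57312×10^8 km.
Transfer-ellipse semi-major axis a_t = (r₁ + r₂)/2 = (1.35388×10^9 + 2.57312×10^8)/2 = 8.05596×10^8 km.
At r₁ the circular-orbit speed is v₁ = √(μ/r₁) = 9.900 km/s.
Transfer-orbit speed at r₁ (vis-viva): v_a = √[μ(2/r₁ − 1/a_t)] = 5.595 km/s.
First burn Δv₁ = |v_a − v₁| = 4.305 km/s.
Circular speed at r₂: v₂ = √(μ/r₂) = 22.709 km/s.
Transfer-orbit speed at r₂: v_p = √[μ(2/r₂ − 1/a_t)] = 29.440 km/s.
Second burn Δv₂ = |v₂ − v_p| = 6.731 km/s.
Total Δv = Δv₁ + Δv₂ = 11.04 km/s.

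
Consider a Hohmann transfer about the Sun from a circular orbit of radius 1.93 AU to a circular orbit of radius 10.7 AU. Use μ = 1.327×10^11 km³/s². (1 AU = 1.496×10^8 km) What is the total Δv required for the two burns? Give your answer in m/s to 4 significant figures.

Δv = 10540 m/s

In km: r₁ = 1.93 × 1.496×10^8 = 2.88728×10^8 km; r₂ = 10.7 × 1.496×10^8 = 1.60072×10^9 km.
Transfer-ellipse semi-major axis a_t = (r₁ + r₂)/2 = (2.88728×10^8 + 1.60072×10^9)/2 = 9.44724×10^8 km.
Circular speed at r₁: v₁ = √(μ/r₁) = √(1.327×10^11/2.88728×10^8) = 21.438 km/s.
On the transfer ellipse at r₁, v² = μ(2/r − 1/a) gives v_p = √[μ(2/r₁ − 1/a_t)] = 27.906 km/s.
First burn Δv₁ = |v_p − v₁| = 6.468 km/s.
At r₂, v₂ = √(μ/r₂) = 9.10495 km/s.
Transfer-orbit speed at r₂: v_a = √[μ(2/r₂ − 1/a_t)] = 5.03350 km/s.
Second burn Δv₂ = |v₂ − v_a| = 4.071 km/s.
Δv = Δv₁ + Δv₂ = 6.468 + 4.071 = 10.54 km/s.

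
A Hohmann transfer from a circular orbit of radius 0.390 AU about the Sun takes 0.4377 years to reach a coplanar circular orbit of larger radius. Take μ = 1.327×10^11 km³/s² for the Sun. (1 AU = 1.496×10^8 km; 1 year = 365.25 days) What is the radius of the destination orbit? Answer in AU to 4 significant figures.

In km: r₁ = 0.390 × 1.496×10^8 = 5.8344×10^7 km.
Transfer time t = 0.4377 years × 365.25 × 86400 s = 1.381276152×10^7 s, and t = π√(a_t³/μ).
So a_t = (μ t²/π²)^(1/3) = (1.327×10^11 × (1.381276152×10^7)² / π²)^(1/3) = 1.3689×10^8 km.
Since a_t = (r₁ + r₂)/2, r₂ = 2a_t − r₁ = 2×1.3689×10^8 − 5.8344×10^7 = 2.15436×10^8 km.
In AU: r₂ = 2.15436×10^8 / 1.496×10^8 = 1.440 AU.

r₂ = 1.440 AU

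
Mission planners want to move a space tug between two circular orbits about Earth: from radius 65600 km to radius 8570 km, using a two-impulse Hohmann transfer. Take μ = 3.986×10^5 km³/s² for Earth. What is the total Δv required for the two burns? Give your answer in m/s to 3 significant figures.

Δv = 3530 m/s

Semi-major axis of the transfer orbit: a_t = (65600 + 8570)/2 = 37085 km.
Circular speed at r₁: v₁ = √(μ/r₁) = √(3.986×10^5/65600) = 2.465 km/s.
On the transfer ellipse at r₁, vis-viva gives v_a = √[μ(2/r₁ − 1/a_t)] = 1.185 km/s.
First burn Δv₁ = |v_a − v₁| = 1.280 km/s.
At r₂, v₂ = √(μ/r₂) = 6.8199 km/s.
Transfer-orbit speed at r₂: v_p = √[μ(2/r₂ − 1/a_t)] = 9.0705 km/s.
Second burn Δv₂ = |v₂ − v_p| = 2.251 km/s.
Total Δv = Δv₁ + Δv₂ = 3.531 km/s.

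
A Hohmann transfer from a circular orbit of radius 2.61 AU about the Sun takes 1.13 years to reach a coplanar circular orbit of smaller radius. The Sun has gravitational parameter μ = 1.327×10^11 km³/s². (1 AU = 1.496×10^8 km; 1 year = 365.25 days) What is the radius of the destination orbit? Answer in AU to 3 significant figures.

In km: r₁ = 2.61 × 1.496×10^8 = 3.90456×10^8 km.
Transfer time t = 1.13 years × 365.25 × 86400 s = 3.5660088×10^7 s, and t = π√(a_t³/μ).
So a_t = (μ t²/π²)^(1/3) = (1.327×10^11 × (3.5660088×10^7)² / π²)^(1/3) = 2.5762×10^8 km.
Since a_t = (r₁ + r₂)/2, r₂ = 2a_t − r₁ = 2×2.5762×10^8 − 3.90456×10^8 = 1.24784×10^8 km.
In AU: r₂ = 1.24784×10^8 / 1.496×10^8 = 0.834 AU.

r₂ = 0.834 AU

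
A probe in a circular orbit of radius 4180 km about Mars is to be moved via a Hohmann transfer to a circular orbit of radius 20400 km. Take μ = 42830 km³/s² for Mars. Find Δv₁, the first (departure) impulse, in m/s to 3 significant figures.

Δv₁ = 923 m/s

Transfer-ellipse semi-major axis a_t = (r₁ + r₂)/2 = (4180 + 20400)/2 = 12290 km.
On the circular orbit at r = 4180 km, v_c = √(μ/r) = 3.2010 km/s.
Transfer-orbit speed at the same r (vis-viva, a = a_t): v_t = √[μ(2/r − 1/a_t)] = 4.1241 km/s.
Δv₁ = |v_t − v_c| = |4.1241 − 3.2010| = 0.9231 km/s.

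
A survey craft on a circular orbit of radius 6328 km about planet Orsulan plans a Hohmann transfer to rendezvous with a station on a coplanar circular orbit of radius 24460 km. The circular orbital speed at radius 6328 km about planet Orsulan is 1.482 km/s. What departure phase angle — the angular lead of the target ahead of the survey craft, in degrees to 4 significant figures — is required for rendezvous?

φ = 90.13°

From the circular-orbit relation v² = μ/r at r = 6328 km: μ = v²r = (1.482)² × 6328 = 13898.3 km³/s².
Transfer-ellipse semi-major axis a_t = (r₁ + r₂)/2 = (6328 + 24460)/2 = 15394 km.
Transfer time t = π√(a_t³/μ) = 50897 s.
The target's mean motion on its circular orbit is ω₂ = √(μ/r₂³) = 3.0817×10^-5 rad/s.
Angle swept by the target during transfer: ω₂·t = 1.5685 rad = 89.87°.
Arrival is 180° from departure on the ellipse, so φ = 180° − 89.87° = 90.13°.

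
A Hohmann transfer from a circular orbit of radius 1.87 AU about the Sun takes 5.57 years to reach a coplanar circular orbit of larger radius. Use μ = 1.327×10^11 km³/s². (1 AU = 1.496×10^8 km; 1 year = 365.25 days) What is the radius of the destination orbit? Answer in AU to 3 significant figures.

In km: r₁ = 1.87 × 1.496×10^8 = 2.79752×10^8 km.
Transfer time t = 5.57 years × 365.25 × 86400 s = 1.75775832×10^8 s, and t = π√(a_t³/μ).
So a_t = (μ t²/π²)^(1/3) = (1.327×10^11 × (1.75775832×10^8)² / π²)^(1/3) = 7.4616×10^8 km.
Since a_t = (r₁ + r₂)/2, r₂ = 2a_t − r₁ = 2×7.4616×10^8 − 2.79752×10^8 = 1.212568×10^9 km.
In AU: r₂ = 1.212568×10^9 / 1.496×10^8 = 8.11 AU.

r₂ = 8.11 AU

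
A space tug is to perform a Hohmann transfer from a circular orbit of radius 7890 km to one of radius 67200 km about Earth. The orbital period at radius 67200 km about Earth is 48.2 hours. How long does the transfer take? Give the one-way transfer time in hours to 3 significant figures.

t = 10.1 hours

From Kepler's third law T² = 4π²r³/μ at r = 67200 km, T = 48.2 hours = 48.2 × 3600 s = 1.7352×10^5 s: μ = 4π²r³/T² = 3.97895×10^5 km³/s².
Transfer-ellipse semi-major axis a_t = (r₁ + r₂)/2 = (7890 + 67200)/2 = 37545 km.
Transfer time t = π√(a_t³/μ) = π√((37545)³ / 3.97895×10^5) = 36230 s.
Converting: 36230 s ÷ 3600 s/hour = 10.1 hours.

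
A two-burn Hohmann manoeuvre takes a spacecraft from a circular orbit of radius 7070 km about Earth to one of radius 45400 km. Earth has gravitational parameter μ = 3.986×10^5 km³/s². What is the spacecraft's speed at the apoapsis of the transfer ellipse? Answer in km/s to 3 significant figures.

v = 1.54 km/s

The Hohmann ellipse has a_t = (r₁ + r₂)/2 = 26235 km.
At apoapsis, r = 45400 km.
Vis-viva: v = √[μ(2/r − 1/a_t)] = √[3.986×10^5 × (2/45400 − 1/26235)] = 1.538 km/s.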